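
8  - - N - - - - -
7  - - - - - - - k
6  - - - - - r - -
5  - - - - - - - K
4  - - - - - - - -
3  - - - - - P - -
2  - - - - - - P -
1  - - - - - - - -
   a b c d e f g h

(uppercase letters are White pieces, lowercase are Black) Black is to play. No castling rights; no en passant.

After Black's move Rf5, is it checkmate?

no

After Rf5: white king on h5; in check: yes, from the black rook on f5.
White has 2 legal replies: Kh4, Kg4.
In check but a legal move exists → not checkmate.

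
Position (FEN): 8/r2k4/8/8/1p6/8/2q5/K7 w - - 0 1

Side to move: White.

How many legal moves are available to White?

0

White to move; king on a1.
In check: yes, from the black rook on a7.
Legal moves: none.
Count: 0.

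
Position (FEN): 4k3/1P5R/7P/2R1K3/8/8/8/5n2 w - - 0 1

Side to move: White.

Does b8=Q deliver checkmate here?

yes

After b8=Q: black king on e8; in check: yes, from the white queen on b8.
King squares — d7: attacked by Rh7; e7: attacked by Rh7; f7: attacked by Rh7; d8: attacked by Qb8; f8: attacked by Qb8.
Black has no legal moves → checkmate.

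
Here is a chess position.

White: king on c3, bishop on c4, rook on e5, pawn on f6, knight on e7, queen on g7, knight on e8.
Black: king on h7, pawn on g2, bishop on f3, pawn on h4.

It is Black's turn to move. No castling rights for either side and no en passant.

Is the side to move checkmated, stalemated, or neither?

checkmate

Black to move; black king on h7.
In check: yes, from the white queen on g7.
King squares — g6: attacked by Ne7; h6: attacked by Qg7; g7: attacked by Pf6; g8: attacked by Bc4; h8: attacked by Qg7.
Legal moves for Black: none.
In check with no legal moves → checkmate.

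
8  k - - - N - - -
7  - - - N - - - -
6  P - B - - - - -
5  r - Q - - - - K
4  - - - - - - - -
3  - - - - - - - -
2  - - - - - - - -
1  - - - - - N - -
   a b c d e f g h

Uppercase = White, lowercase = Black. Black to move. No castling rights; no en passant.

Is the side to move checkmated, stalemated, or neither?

checkmate

Black to move; black king on a8.
In check: yes, from the white bishop on c6.
King squares — a7: attacked by Qc5; b7: attacked by Pa6; b8: attacked by Nd7.
Legal moves for Black: none.
In check with no legal moves → checkmate.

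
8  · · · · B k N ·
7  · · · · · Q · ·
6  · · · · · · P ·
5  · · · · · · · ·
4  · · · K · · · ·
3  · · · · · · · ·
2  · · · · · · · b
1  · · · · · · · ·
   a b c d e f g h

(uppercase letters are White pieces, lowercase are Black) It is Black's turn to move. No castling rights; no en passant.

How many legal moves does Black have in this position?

0

Black to move; king on f8.
In check: yes, from the white queen on f7.
Legal moves: none.
Count: 0.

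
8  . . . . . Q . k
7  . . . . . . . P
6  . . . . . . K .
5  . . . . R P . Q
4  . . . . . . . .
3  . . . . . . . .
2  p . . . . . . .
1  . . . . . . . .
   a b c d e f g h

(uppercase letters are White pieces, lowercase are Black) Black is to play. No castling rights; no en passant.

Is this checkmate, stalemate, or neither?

checkmate

Black to move; black king on h8.
In check: yes, from the white queen on f8.
King squares — g7: attacked by Kg6; h7: attacked by Qh5; g8: attacked by Ph7.
Legal moves for Black: none.
In check with no legal moves → checkmate.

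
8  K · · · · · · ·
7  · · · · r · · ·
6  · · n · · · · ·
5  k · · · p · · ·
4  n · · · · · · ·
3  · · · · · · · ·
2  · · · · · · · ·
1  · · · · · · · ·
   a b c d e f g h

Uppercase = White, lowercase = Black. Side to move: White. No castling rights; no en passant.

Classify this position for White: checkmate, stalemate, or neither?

stalemate

White to move; white king on a8.
In check: no.
King squares — a7: attacked by Nc6; b7: attacked by Re7; b8: attacked by Nc6.
Legal moves for White: none.
Not in check and no legal moves → stalemate.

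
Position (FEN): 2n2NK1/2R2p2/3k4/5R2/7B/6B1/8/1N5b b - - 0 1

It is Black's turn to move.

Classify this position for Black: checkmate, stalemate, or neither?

Black to move; black king on d6.
In check: yes, from the white bishop on g3.
King squares — c5: attacked by Rf5; d5: attacked by Rf5; e5: attacked by Bg3; c6: attacked by Rc7; e6: attacked by Nf8; c7: attacked by Bg3; d7: attacked by Rc7; e7: attacked by Bh4.
Legal moves for Black: none.
In check with no legal moves → checkmate.

checkmate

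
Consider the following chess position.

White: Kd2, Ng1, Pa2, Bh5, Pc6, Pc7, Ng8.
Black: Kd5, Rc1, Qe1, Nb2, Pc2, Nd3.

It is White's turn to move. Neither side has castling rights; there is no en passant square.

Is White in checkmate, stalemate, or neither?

checkmate

White to move; white king on d2.
In check: yes, from the black queen on e1.
King squares — c1: attacked by Qe1; d1: attacked by Rc1; e1: attacked by Rc1; c2: attacked by Rc1; e2: attacked by Qe1; c3: attacked by Qe1; d3: attacked by Nb2; e3: attacked by Qe1.
Legal moves for White: none.
In check with no legal moves → checkmate.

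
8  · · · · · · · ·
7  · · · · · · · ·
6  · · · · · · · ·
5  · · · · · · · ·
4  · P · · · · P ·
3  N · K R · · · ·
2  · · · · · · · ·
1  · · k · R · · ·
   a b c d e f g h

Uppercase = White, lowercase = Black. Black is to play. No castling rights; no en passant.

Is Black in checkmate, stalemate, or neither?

Black to move; black king on c1.
In check: yes, from the white rook on e1.
King squares — b1: attacked by Re1; d1: attacked by Re1; b2: attacked by Kc3; c2: attacked by Na3; d2: attacked by Kc3.
Legal moves for Black: none.
In check with no legal moves → checkmate.

checkmate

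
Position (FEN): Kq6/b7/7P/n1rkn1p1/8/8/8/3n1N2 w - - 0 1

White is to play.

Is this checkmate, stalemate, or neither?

checkmate

White to move; white king on a8.
In check: yes, from the black queen on b8.
King squares — a7: attacked by Qb8; b7: attacked by Na5; b8: attacked by Ba7.
Legal moves for White: none.
In check with no legal moves → checkmate.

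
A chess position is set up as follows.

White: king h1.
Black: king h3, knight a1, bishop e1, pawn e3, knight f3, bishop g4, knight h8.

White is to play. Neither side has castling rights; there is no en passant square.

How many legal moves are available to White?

0

White to move; king on h1.
In check: no.
Legal moves: none.
Count: 0.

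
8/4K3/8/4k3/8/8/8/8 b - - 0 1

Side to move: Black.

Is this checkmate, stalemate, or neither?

neither

Black to move; black king on e5.
In check: no.
Legal moves for Black: Kf5, Kd5, Kf4, Ke4, Kd4.
Black has 5 legal moves and is not in check → neither.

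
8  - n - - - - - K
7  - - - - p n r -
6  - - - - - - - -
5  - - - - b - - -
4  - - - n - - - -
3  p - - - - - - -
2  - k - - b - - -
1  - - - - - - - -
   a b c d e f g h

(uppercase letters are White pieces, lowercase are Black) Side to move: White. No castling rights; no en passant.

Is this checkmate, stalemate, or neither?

White to move; white king on h8.
In check: yes, from the black knight on f7.
King squares — g7: attacked by Be5; h7: attacked by Rg7; g8: attacked by Rg7.
Legal moves for White: none.
In check with no legal moves → checkmate.

checkmate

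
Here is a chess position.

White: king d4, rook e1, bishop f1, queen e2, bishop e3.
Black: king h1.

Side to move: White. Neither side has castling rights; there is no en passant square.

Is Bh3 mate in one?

yes

After Bh3: black king on h1; in check: yes, from the white rook on e1.
King squares — g1: attacked by Re1; g2: attacked by Qe2; h2: attacked by Qe2.
Black has no legal moves → checkmate.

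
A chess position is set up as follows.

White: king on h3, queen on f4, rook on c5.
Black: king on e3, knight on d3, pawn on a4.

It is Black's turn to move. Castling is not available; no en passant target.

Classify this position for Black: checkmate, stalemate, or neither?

neither

Black to move; black king on e3.
In check: yes, from the white queen on f4.
Legal moves for Black: Kxf4, Ke2, Nxf4+.
Black is in check but has 3 legal moves → neither.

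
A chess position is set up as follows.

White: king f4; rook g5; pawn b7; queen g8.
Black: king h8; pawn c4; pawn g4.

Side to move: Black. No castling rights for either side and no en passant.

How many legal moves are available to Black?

Black to move; king on h8.
In check: yes, from the white queen on g8.
Legal moves: none.
Count: 0.

0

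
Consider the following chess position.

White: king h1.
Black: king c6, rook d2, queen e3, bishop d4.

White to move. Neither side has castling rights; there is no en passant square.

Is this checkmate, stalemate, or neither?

stalemate

White to move; white king on h1.
In check: no.
King squares — g1: attacked by Qe3; g2: attacked by Rd2; h2: attacked by Rd2.
Legal moves for White: none.
Not in check and no legal moves → stalemate.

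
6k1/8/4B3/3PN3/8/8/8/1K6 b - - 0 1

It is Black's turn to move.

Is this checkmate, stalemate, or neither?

Black to move; black king on g8.
In check: yes, from the white bishop on e6.
Legal moves for Black: Kh8, Kf8, Kh7, Kg7.
Black is in check but has 4 legal moves → neither.

neither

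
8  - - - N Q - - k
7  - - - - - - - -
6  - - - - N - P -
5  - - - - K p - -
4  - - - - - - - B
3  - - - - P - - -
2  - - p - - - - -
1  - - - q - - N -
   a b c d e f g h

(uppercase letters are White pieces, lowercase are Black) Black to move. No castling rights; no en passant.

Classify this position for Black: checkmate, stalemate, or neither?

Black to move; black king on h8.
In check: yes, from the white queen on e8.
King squares — g7: attacked by Ne6; h7: attacked by Pg6; g8: attacked by Qe8.
Legal moves for Black: none.
In check with no legal moves → checkmate.

checkmate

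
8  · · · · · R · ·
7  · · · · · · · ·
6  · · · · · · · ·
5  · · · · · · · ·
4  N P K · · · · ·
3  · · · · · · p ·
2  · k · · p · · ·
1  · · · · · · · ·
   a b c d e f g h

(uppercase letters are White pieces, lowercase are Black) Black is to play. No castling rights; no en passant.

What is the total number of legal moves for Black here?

6

Black to move; king on b2.
In check: yes, from the white knight on a4.
Legal moves: Ka3, Kc2, Ka2, Kc1, Kb1, Ka1.
Count: 6.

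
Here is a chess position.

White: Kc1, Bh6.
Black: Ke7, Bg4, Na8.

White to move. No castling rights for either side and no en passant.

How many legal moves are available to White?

White to move; king on c1.
In check: no.
Legal moves: Bf8+, Bg7, Bg5+, Bf4, Be3, Bd2, Kd2, Kc2, Kb2, Kb1.
Count: 10.

10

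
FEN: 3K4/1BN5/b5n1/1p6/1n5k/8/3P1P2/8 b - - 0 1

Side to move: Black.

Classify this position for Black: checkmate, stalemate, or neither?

neither

Black to move; black king on h4.
In check: no.
Legal moves for Black: Nh8, Nf8, Ne7, Ne5, Nf4, Bxb7, Kh5, Kg5, Kg4, Kh3, Nc6+, Nd5, Nd3, Nc2, Na2.
Black has 15 legal moves and is not in check → neither.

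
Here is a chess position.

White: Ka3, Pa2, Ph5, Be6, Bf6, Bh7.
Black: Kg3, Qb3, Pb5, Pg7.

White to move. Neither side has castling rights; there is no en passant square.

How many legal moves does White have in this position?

White to move; king on a3.
In check: yes, from the black queen on b3.
Legal moves: Kxb3, Bxb3, axb3.
Count: 3.

3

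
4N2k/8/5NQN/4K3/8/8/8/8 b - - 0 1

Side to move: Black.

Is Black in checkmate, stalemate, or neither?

stalemate

Black to move; black king on h8.
In check: no.
King squares — g7: attacked by Qg6; h7: attacked by Nf6; g8: attacked by Nf6.
Legal moves for Black: none.
Not in check and no legal moves → stalemate.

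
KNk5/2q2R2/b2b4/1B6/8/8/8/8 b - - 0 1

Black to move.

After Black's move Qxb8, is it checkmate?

yes

After Qxb8: white king on a8; in check: yes, from the black queen on b8.
King squares — a7: attacked by Qb8; b7: attacked by Ba6; b8: attacked by Bd6.
White has no legal moves → checkmate.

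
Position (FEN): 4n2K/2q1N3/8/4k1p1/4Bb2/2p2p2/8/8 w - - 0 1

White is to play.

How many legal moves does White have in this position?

White to move; king on h8.
In check: no.
Legal moves: Kg8, Kh7, Ng8, Nc8, Ng6+, Nc6+, Nf5, Nd5, Ba8, Bh7, Bb7, Bg6, Bc6, Bf5, Bd5, Bxf3, Bd3, Bc2, Bb1.
Count: 19.

19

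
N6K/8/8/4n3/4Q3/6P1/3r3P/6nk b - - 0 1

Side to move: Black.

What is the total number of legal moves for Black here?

4

Black to move; king on h1.
In check: yes, from the white queen on e4.
Legal moves: Kxh2, Nef3, Rg2, Ngf3.
Count: 4.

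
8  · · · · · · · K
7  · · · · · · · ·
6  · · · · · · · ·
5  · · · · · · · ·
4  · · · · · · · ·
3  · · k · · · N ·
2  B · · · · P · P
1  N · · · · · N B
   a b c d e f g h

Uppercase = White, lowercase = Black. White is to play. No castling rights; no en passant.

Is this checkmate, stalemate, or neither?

White to move; white king on h8.
In check: no.
Legal moves for White include: Kg8, Kh7, Kg7, Nh5, Nf5, Ne4+, N3e2+, Nf1, Bg8, Bf7, Be6, Bad5, Bc4, Bb3, Bb1, Ba8, Bb7, Bc6, ... (list truncated; more exist).
White has legal moves and is not in check → neither.

neither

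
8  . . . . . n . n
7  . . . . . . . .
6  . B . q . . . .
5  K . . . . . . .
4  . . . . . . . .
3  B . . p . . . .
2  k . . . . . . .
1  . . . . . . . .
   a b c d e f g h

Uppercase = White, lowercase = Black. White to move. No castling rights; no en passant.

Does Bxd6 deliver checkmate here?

After Bxd6: black king on a2; in check: no.
Black is not in check, so this cannot be checkmate.

no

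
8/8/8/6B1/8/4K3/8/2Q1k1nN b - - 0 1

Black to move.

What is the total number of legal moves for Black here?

Black to move; king on e1.
In check: yes, from the white queen on c1.
Legal moves: none.
Count: 0.

0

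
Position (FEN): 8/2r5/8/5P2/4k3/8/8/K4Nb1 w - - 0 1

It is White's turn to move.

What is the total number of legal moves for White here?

8

White to move; king on a1.
In check: no.
Legal moves: Ng3+, Ne3, Nh2, Nd2+, Kb2, Ka2, Kb1, f6.
Count: 8.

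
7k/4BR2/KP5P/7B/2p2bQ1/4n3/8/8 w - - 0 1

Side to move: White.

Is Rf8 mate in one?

no

After Rf8: black king on h8; in check: yes, from the white rook on f8.
Black has 1 legal reply: Kh7.
In check but a legal move exists → not checkmate.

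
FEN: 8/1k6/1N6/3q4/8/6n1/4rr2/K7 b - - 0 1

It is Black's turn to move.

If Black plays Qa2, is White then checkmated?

yes

After Qa2: white king on a1; in check: yes, from the black queen on a2.
King squares — b1: attacked by Qa2; a2: attacked by Re2; b2: attacked by Qa2.
White has no legal moves → checkmate.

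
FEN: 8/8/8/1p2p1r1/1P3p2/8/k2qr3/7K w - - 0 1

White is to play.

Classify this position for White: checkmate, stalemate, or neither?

White to move; white king on h1.
In check: no.
King squares — g1: attacked by Rg5; g2: attacked by Re2; h2: attacked by Re2.
Legal moves for White: none.
Not in check and no legal moves → stalemate.

stalemate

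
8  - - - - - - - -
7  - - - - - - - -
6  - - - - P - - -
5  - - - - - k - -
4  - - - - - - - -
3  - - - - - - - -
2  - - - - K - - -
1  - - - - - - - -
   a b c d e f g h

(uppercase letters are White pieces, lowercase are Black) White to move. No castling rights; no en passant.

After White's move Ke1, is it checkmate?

After Ke1: black king on f5; in check: no.
Black is not in check, so this cannot be checkmate.

no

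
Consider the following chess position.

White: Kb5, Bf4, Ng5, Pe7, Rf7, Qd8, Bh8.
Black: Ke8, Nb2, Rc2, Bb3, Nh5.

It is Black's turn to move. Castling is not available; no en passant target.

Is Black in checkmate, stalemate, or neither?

Black to move; black king on e8.
In check: yes, from the white queen on d8.
King squares — d7: attacked by Qd8; e7: attacked by Rf7; f7: attacked by Ng5; d8: attacked by Pe7; f8: attacked by Pe7.
Legal moves for Black: none.
In check with no legal moves → checkmate.

checkmate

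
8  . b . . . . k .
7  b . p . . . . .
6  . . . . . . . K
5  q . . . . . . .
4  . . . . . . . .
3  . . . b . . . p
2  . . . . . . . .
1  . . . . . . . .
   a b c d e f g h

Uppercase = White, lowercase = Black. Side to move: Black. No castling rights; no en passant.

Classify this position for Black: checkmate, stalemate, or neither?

Black to move; black king on g8.
In check: no.
Legal moves for Black include: Kh8, Kf8, Kf7, Bb6, Bc5, Bd4, Be3#, Bf2, Bg1, Qb6+, Qa6+, Qh5+, Qg5+, Qf5, Qe5, Qd5, Qc5, Qb5, ... (list truncated; more exist).
Black has legal moves and is not in check → neither.

neither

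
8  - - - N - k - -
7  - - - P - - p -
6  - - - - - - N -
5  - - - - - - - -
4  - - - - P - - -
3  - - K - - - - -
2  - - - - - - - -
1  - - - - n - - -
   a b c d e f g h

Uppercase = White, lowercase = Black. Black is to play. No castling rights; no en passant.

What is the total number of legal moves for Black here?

1

Black to move; king on f8.
In check: yes, from the white knight on g6.
Legal moves: Kg8.
Count: 1.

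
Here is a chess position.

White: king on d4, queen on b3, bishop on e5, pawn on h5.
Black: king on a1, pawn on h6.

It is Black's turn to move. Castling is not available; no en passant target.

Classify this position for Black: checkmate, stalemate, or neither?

stalemate

Black to move; black king on a1.
In check: no.
King squares — b1: attacked by Qb3; a2: attacked by Qb3; b2: attacked by Qb3.
Legal moves for Black: none.
Not in check and no legal moves → stalemate.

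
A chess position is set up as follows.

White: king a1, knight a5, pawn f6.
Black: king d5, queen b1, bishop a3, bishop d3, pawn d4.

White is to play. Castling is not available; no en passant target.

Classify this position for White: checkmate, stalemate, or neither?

White to move; white king on a1.
In check: yes, from the black queen on b1.
King squares — b1: attacked by Bd3; a2: attacked by Qb1; b2: attacked by Qb1.
Legal moves for White: none.
In check with no legal moves → checkmate.

checkmate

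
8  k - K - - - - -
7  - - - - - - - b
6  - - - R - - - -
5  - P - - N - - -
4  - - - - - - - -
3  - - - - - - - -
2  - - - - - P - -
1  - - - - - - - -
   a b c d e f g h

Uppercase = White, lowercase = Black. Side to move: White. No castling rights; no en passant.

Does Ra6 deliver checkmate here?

After Ra6: black king on a8; in check: yes, from the white rook on a6.
King squares — a7: attacked by Ra6; b7: attacked by Kc8; b8: attacked by Kc8.
Black has no legal moves → checkmate.

yes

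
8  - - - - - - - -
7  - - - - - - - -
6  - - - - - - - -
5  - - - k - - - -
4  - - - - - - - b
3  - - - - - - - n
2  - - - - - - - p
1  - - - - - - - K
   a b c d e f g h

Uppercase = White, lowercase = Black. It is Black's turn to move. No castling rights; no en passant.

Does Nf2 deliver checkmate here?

no

After Nf2: white king on h1; in check: yes, from the black knight on f2.
White has 2 legal replies: Kxh2, Kg2.
In check but a legal move exists → not checkmate.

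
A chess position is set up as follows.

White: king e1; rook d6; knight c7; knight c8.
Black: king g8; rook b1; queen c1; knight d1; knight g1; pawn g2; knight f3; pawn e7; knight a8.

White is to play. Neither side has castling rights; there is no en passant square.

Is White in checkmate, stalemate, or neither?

White to move; white king on e1.
In check: yes, from the black knight on f3.
King squares — d1: attacked by Qc1; f1: attacked by Pg2; d2: attacked by Qc1; e2: attacked by Ng1; f2: attacked by Nd1.
Legal moves for White: none.
In check with no legal moves → checkmate.

checkmate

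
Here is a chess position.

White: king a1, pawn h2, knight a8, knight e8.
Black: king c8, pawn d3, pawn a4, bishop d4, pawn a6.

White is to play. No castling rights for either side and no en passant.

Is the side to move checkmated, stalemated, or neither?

neither

White to move; white king on a1.
In check: yes, from the black bishop on d4.
Legal moves for White: Ka2, Kb1.
White is in check but has 2 legal moves → neither.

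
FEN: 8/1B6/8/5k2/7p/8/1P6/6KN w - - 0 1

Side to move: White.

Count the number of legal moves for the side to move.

16

White to move; king on g1.
In check: no.
Legal moves: Bc8+, Ba8, Bc6, Ba6, Bd5, Be4+, Bf3, Bg2, Ng3+, Nf2, Kh2, Kg2, Kf2, Kf1, b3, b4.
Count: 16.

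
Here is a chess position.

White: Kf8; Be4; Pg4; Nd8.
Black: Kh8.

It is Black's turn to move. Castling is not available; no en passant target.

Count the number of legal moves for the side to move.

0

Black to move; king on h8.
In check: no.
Legal moves: none.
Count: 0.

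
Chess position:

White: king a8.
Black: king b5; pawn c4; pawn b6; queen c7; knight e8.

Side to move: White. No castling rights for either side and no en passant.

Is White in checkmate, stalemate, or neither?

White to move; white king on a8.
In check: no.
King squares — a7: attacked by Qc7; b7: attacked by Qc7; b8: attacked by Qc7.
Legal moves for White: none.
Not in check and no legal moves → stalemate.

stalemate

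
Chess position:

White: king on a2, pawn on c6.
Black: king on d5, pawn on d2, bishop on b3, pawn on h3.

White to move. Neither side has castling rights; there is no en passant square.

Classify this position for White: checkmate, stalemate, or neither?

neither

White to move; white king on a2.
In check: yes, from the black bishop on b3.
King squares — a1: available; b1: available; b2: available; a3: available; b3: available.
Legal moves for White: Kxb3, Ka3, Kb2, Kb1, Ka1.
White is in check but has 5 legal moves → neither.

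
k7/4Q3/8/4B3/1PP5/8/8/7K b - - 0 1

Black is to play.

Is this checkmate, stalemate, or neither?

Black to move; black king on a8.
In check: no.
King squares — a7: attacked by Qe7; b7: attacked by Qe7; b8: attacked by Be5.
Legal moves for Black: none.
Not in check and no legal moves → stalemate.

stalemate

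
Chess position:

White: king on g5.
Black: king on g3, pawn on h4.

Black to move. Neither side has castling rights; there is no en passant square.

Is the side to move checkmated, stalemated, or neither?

Black to move; black king on g3.
In check: no.
Legal moves for Black: Kh3, Kf3, Kh2, Kg2, Kf2, h3.
Black has 6 legal moves and is not in check → neither.

neither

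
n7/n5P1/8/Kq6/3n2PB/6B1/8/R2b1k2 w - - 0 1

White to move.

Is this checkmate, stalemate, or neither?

checkmate

White to move; white king on a5.
In check: yes, from the black queen on b5.
King squares — a4: attacked by Bd1; b4: attacked by Qb5; b5: attacked by Nd4; a6: attacked by Qb5; b6: attacked by Qb5.
Legal moves for White: none.
In check with no legal moves → checkmate.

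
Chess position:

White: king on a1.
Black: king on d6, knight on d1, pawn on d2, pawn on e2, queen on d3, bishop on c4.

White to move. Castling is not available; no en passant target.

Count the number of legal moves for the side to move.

White to move; king on a1.
In check: no.
Legal moves: none.
Count: 0.

0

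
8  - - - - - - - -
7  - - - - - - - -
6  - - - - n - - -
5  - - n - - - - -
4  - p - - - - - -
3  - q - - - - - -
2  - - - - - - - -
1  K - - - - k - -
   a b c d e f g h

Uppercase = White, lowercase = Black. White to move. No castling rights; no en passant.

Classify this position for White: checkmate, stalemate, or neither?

stalemate

White to move; white king on a1.
In check: no.
King squares — b1: attacked by Qb3; a2: attacked by Qb3; b2: attacked by Qb3.
Legal moves for White: none.
Not in check and no legal moves → stalemate.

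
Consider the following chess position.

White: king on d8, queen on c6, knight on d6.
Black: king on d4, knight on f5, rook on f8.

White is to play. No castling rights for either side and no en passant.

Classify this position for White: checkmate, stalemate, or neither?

White to move; white king on d8.
In check: yes, from the black rook on f8.
King squares — c7: available; d7: available; e7: attacked by Nf5; c8: attacked by Rf8; e8: attacked by Rf8.
Legal moves for White: Kd7, Kc7, Ne8, Qe8.
White is in check but has 4 legal moves → neither.

neither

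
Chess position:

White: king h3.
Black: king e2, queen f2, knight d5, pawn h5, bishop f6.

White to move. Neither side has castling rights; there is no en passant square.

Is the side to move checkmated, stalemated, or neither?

White to move; white king on h3.
In check: no.
King squares — g2: attacked by Qf2; h2: attacked by Qf2; g3: attacked by Qf2; g4: attacked by Ph5; h4: attacked by Qf2.
Legal moves for White: none.
Not in check and no legal moves → stalemate.

stalemate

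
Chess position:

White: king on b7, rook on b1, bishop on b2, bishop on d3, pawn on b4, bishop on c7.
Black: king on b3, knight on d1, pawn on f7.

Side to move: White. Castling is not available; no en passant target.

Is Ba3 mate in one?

no

After Ba3: black king on b3; in check: yes, from the white rook on b1.
Black has 5 legal replies: Ka4, Kc3, Kxa3, Ka2, Nb2.
In check but a legal move exists → not checkmate.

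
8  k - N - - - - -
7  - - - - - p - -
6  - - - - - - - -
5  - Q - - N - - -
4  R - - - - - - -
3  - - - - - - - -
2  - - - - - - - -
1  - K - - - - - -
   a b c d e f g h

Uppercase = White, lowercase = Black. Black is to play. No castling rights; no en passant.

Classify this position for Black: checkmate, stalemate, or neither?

Black to move; black king on a8.
In check: yes, from the white rook on a4.
King squares — a7: attacked by Ra4; b7: attacked by Qb5; b8: attacked by Qb5.
Legal moves for Black: none.
In check with no legal moves → checkmate.

checkmate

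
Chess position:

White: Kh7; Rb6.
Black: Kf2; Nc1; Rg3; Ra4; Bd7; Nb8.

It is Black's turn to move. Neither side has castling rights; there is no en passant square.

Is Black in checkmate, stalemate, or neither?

Black to move; black king on f2.
In check: no.
Legal moves for Black include: Nc6, Na6, Be8, Bc8, Be6, Bc6, Bf5+, Bb5, Bg4, Bh3, Ra8, Ra7, Ra6, Ra5, Rh4+, Rag4, Rf4, Re4, ... (list truncated; more exist).
Black has legal moves and is not in check → neither.

neither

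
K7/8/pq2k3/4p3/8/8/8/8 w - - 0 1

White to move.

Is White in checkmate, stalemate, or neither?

White to move; white king on a8.
In check: no.
King squares — a7: attacked by Qb6; b7: attacked by Qb6; b8: attacked by Qb6.
Legal moves for White: none.
Not in check and no legal moves → stalemate.

stalemate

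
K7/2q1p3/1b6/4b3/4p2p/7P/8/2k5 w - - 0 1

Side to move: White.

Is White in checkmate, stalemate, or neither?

stalemate

White to move; white king on a8.
In check: no.
King squares — a7: attacked by Bb6; b7: attacked by Qc7; b8: attacked by Qc7.
Legal moves for White: none.
Not in check and no legal moves → stalemate.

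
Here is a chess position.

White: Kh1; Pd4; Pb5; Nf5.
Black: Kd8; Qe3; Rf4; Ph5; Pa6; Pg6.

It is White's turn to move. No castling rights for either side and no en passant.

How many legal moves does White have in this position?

White to move; king on h1.
In check: no.
Legal moves: Ng7, Ne7, Nh6, Nd6, Nh4, Ng3, Nxe3, Kh2, Kg2, bxa6, b6, d5.
Count: 12.

12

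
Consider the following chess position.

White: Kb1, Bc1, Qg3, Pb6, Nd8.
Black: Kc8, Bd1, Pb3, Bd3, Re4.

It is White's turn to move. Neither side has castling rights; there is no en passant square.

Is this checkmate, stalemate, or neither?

neither

White to move; white king on b1.
In check: yes, from the black bishop on d3.
King squares — a1: available; c1: own bishop; a2: attacked by Pb3; b2: available; c2: attacked by Bd1.
Legal moves for White: Kb2, Ka1, Qxd3.
White is in check but has 3 legal moves → neither.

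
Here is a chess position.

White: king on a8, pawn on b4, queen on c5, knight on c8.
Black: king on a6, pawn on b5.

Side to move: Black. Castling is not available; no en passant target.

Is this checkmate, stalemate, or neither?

stalemate

Black to move; black king on a6.
In check: no.
King squares — a5: attacked by Pb4; b5: own pawn; b6: attacked by Qc5; a7: attacked by Qc5; b7: attacked by Ka8.
Legal moves for Black: none.
Not in check and no legal moves → stalemate.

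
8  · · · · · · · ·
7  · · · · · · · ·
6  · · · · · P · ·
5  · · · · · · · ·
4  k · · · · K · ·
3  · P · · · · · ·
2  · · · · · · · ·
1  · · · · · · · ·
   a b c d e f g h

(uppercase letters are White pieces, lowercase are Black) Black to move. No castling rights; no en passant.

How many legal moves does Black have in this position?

5

Black to move; king on a4.
In check: yes, from the white pawn on b3.
Legal moves: Kb5, Ka5, Kb4, Kxb3, Ka3.
Count: 5.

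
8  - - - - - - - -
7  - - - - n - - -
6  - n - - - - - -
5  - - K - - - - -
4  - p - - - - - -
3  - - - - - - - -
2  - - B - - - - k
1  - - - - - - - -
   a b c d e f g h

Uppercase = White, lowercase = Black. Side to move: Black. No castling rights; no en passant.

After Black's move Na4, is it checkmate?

After Na4: white king on c5; in check: yes, from the black knight on a4.
White has 6 legal replies: Kd6, Kb5, Kd4, Kc4, Kxb4, Bxa4.
In check but a legal move exists → not checkmate.

no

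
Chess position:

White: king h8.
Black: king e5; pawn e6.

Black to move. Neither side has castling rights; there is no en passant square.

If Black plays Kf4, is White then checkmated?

no

After Kf4: white king on h8; in check: no.
White is not in check, so this cannot be checkmate.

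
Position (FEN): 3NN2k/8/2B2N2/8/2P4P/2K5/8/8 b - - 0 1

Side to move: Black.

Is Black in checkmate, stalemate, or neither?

Black to move; black king on h8.
In check: no.
King squares — g7: attacked by Ne8; h7: attacked by Nf6; g8: attacked by Nf6.
Legal moves for Black: none.
Not in check and no legal moves → stalemate.

stalemate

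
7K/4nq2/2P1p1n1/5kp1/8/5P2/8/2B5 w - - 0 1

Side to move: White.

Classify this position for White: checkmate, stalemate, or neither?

checkmate

White to move; white king on h8.
In check: yes, from the black knight on g6.
King squares — g7: attacked by Qf7; h7: attacked by Qf7; g8: attacked by Ne7.
Legal moves for White: none.
In check with no legal moves → checkmate.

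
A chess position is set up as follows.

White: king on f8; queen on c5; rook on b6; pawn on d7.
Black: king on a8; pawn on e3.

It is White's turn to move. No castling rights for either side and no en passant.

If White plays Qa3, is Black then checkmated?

yes

After Qa3: black king on a8; in check: yes, from the white queen on a3.
King squares — a7: attacked by Qa3; b7: attacked by Rb6; b8: attacked by Rb6.
Black has no legal moves → checkmate.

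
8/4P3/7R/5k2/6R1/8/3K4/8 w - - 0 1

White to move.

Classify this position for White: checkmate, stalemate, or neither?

White to move; white king on d2.
In check: no.
Legal moves for White include: Rh8, Rh7, Rhg6, Rf6+, Re6, Rd6, Rc6, Rb6, Ra6, Rh5+, Rhh4, Rh3, Rh2, Rh1, Rg8, Rg7, Rgg6, Rg5+, ... (list truncated; more exist).
White has legal moves and is not in check → neither.

neither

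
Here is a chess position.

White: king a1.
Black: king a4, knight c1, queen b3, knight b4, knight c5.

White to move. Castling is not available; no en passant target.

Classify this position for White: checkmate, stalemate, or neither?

White to move; white king on a1.
In check: no.
King squares — b1: attacked by Qb3; a2: attacked by Nc1; b2: attacked by Qb3.
Legal moves for White: none.
Not in check and no legal moves → stalemate.

stalemate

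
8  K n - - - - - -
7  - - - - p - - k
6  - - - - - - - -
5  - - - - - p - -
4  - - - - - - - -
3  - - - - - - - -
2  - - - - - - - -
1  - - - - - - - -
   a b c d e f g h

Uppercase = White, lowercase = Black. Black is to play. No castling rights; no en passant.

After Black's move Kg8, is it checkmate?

After Kg8: white king on a8; in check: no.
White is not in check, so this cannot be checkmate.

no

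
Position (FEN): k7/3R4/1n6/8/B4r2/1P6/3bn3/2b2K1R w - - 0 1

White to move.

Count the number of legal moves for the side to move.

2

White to move; king on f1.
In check: yes, from the black rook on f4.
Legal moves: Kg2, Kxe2.
Count: 2.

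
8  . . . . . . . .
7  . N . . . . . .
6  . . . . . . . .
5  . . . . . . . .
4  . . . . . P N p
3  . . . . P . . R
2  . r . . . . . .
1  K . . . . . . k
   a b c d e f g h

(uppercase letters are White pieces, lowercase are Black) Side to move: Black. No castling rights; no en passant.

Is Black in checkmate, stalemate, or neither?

Black to move; black king on h1.
In check: yes, from the white rook on h3.
Legal moves for Black: Kg2, Kg1, Rh2.
Black is in check but has 3 legal moves → neither.

neither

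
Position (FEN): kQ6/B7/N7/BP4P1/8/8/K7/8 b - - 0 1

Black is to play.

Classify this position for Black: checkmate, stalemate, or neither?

Black to move; black king on a8.
In check: yes, from the white queen on b8.
King squares — a7: attacked by Qb8; b7: attacked by Qb8; b8: attacked by Na6.
Legal moves for Black: none.
In check with no legal moves → checkmate.

checkmate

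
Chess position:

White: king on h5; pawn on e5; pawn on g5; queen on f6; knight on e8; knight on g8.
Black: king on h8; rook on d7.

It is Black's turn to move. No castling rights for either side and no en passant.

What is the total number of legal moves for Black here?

Black to move; king on h8.
In check: yes, from the white queen on f6.
Legal moves: Kxg8, Kh7, Rg7.
Count: 3.

3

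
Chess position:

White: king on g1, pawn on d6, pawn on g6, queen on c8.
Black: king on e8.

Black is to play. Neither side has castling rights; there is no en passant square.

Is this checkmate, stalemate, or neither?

Black to move; black king on e8.
In check: yes, from the white queen on c8.
King squares — d7: attacked by Qc8; e7: attacked by Pd6; f7: attacked by Pg6; d8: attacked by Qc8; f8: attacked by Qc8.
Legal moves for Black: none.
In check with no legal moves → checkmate.

checkmate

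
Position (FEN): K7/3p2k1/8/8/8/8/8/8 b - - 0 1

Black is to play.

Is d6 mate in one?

no

After d6: white king on a8; in check: no.
White is not in check, so this cannot be checkmate.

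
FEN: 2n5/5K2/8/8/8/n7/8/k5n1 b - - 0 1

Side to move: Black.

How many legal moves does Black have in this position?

Black to move; king on a1.
In check: no.
Legal moves: Ne7, Na7, Nd6+, Nb6, Nb5, Nc4, Nc2, Nb1, Nh3, Nf3, Ne2, Kb2, Ka2, Kb1.
Count: 14.

14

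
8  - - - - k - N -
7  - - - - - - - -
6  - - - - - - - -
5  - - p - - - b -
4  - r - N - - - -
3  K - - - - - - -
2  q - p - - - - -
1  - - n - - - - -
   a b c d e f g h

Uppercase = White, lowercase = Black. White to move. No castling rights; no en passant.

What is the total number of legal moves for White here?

White to move; king on a3.
In check: yes, from the black queen on a2.
Legal moves: none.
Count: 0.

0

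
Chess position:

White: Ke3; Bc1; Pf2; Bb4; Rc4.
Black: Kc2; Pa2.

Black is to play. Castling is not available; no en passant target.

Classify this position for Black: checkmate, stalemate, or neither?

Black to move; black king on c2.
In check: yes, from the white rook on c4.
King squares — b1: available; c1: attacked by Rc4; d1: available; b2: attacked by Bc1; d2: attacked by Bc1; b3: available; c3: attacked by Bb4; d3: attacked by Ke3.
Legal moves for Black: Kb3, Kd1, Kb1.
Black is in check but has 3 legal moves → neither.

neither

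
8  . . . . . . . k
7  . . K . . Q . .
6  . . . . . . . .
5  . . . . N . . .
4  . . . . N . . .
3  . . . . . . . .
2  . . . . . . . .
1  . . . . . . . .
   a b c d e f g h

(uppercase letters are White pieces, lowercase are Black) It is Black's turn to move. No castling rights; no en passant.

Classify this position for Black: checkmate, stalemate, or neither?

stalemate

Black to move; black king on h8.
In check: no.
King squares — g7: attacked by Qf7; h7: attacked by Qf7; g8: attacked by Qf7.
Legal moves for Black: none.
Not in check and no legal moves → stalemate.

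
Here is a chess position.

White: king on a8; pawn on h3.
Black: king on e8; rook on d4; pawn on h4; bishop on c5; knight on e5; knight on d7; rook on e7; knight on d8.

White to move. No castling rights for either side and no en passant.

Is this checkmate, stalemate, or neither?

White to move; white king on a8.
In check: no.
King squares — a7: attacked by Bc5; b7: attacked by Nd8; b8: attacked by Nd7.
Legal moves for White: none.
Not in check and no legal moves → stalemate.

stalemate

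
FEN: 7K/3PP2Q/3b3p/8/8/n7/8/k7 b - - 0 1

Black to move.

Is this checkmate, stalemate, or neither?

neither

Black to move; black king on a1.
In check: no.
Legal moves for Black: Bb8, Bxe7, Bc7, Be5+, Bc5, Bf4, Bb4, Bg3, Bh2, Nb5, Nc4, Nc2, Nb1, Kb2, Ka2, h5.
Black has 16 legal moves and is not in check → neither.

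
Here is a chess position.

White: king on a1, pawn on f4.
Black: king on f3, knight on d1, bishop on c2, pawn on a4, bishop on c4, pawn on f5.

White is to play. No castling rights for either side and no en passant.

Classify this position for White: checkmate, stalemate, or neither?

stalemate

White to move; white king on a1.
In check: no.
King squares — b1: attacked by Bc2; a2: attacked by Bc4; b2: attacked by Nd1.
Legal moves for White: none.
Not in check and no legal moves → stalemate.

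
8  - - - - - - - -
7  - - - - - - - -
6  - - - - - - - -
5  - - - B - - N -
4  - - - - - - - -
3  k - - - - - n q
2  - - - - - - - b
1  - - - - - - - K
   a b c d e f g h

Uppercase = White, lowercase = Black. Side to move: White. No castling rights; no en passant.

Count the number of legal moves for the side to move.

White to move; king on h1.
In check: yes, from the black knight on g3.
Legal moves: none.
Count: 0.

0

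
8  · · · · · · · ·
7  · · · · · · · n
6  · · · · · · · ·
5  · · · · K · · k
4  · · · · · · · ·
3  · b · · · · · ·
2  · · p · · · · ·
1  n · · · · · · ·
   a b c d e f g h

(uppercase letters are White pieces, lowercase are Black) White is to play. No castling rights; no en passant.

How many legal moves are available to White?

White to move; king on e5.
In check: no.
Legal moves: Kd6, Kf5, Kf4, Ke4, Kd4.
Count: 5.

5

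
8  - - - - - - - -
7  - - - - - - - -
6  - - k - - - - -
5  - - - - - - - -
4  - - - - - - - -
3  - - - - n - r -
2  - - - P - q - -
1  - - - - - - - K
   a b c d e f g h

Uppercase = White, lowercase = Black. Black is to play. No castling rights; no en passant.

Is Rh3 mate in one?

After Rh3: white king on h1; in check: yes, from the black rook on h3.
King squares — g1: attacked by Qf2; g2: attacked by Qf2; h2: attacked by Qf2.
White has no legal moves → checkmate.

yes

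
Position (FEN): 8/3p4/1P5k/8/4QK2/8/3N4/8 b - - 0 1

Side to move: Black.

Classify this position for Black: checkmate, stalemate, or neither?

Black to move; black king on h6.
In check: no.
Legal moves for Black: Kg7, Kh5, d6, d5.
Black has 4 legal moves and is not in check → neither.

neither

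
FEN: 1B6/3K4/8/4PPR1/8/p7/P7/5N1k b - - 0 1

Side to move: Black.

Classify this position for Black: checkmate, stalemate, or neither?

Black to move; black king on h1.
In check: no.
King squares — g1: attacked by Rg5; g2: attacked by Rg5; h2: attacked by Nf1.
Legal moves for Black: none.
Not in check and no legal moves → stalemate.

stalemate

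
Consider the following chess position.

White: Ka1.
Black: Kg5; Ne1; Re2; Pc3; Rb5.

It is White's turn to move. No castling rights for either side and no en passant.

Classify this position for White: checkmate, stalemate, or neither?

stalemate

White to move; white king on a1.
In check: no.
King squares — b1: attacked by Rb5; a2: attacked by Re2; b2: attacked by Re2.
Legal moves for White: none.
Not in check and no legal moves → stalemate.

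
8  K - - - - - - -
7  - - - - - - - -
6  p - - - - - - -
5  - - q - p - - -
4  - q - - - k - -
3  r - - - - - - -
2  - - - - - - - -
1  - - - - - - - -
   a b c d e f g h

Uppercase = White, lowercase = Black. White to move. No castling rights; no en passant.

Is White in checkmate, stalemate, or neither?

White to move; white king on a8.
In check: no.
King squares — a7: attacked by Qc5; b7: attacked by Qb4; b8: attacked by Qb4.
Legal moves for White: none.
Not in check and no legal moves → stalemate.

stalemate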